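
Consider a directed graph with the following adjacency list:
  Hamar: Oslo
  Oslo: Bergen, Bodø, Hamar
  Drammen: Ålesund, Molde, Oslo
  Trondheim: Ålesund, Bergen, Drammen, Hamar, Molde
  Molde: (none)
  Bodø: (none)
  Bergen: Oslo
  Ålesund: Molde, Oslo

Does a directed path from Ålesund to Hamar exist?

Yes

Explore from Ålesund.
Distance 1: reach Molde, Oslo.
Distance 2: reach Bergen, Bodø, Hamar.
Found Hamar.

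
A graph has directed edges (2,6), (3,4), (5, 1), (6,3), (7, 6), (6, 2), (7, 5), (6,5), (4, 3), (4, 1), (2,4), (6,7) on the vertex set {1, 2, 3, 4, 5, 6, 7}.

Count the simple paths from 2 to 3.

2→4→3
2→6→3

2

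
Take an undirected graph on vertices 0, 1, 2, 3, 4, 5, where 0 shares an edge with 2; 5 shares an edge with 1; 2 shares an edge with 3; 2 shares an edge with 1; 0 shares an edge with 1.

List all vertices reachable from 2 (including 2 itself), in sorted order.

0, 1, 2, 3, 5

Start at 2.
Its neighbours: 0, 1, 3.
Then their neighbours: 5.
Nothing further is reachable.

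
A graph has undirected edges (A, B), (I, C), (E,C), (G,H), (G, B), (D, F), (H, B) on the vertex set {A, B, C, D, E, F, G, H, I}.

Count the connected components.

From A: component {A, B, G, H}.
From C: component {C, E, I}.
From D: component {D, F}.
That's 3 components.

3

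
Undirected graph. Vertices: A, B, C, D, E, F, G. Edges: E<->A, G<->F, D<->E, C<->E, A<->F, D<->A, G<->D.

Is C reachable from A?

Yes

Explore from A.
Distance 1: reach D, E, F.
Distance 2: reach C, G.
Found C.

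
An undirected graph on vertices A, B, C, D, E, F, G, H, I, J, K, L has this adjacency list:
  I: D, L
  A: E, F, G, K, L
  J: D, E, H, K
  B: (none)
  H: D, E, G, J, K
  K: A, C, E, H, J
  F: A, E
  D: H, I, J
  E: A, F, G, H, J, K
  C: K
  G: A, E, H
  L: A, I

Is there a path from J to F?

Yes

Explore from J.
Distance 1: reach D, E, H, K.
Distance 2: reach A, C, F, G, I.
Found F.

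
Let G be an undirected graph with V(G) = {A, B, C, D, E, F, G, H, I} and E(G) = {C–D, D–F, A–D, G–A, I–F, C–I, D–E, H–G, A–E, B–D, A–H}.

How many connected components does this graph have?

From A: component {A, B, C, D, E, F, G, H, I}.
That's 1 component.

1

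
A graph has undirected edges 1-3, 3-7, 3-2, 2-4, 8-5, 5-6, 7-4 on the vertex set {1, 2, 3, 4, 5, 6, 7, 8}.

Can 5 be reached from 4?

No

Explore from 4.
Distance 1: reach 2, 7.
Distance 2: reach 3.
Distance 3: reach 1.
The search is exhausted without reaching 5; it lies in a different component.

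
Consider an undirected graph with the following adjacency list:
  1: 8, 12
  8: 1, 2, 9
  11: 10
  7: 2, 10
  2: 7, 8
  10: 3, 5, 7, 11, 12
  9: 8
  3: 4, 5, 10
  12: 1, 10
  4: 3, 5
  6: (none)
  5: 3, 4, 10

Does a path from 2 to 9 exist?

Explore from 2.
Distance 1: reach 7, 8.
Distance 2: reach 1, 9, 10.
Found 9.

Yes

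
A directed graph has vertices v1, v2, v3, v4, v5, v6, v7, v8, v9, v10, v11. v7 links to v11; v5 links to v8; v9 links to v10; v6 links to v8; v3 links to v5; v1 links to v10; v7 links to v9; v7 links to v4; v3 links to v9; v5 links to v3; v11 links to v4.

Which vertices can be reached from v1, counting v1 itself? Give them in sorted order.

v1, v10

Start at v1.
Its neighbours: v10.
Nothing further is reachable.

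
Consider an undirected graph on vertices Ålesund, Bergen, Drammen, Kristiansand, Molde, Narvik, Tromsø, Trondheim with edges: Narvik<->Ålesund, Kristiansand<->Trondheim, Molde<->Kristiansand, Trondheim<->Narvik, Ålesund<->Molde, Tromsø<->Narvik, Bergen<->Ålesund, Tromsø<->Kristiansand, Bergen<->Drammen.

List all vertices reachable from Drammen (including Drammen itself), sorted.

Ålesund, Bergen, Drammen, Kristiansand, Molde, Narvik, Tromsø, Trondheim

Start at Drammen.
Its neighbours: Bergen.
Then their neighbours: Ålesund.
Then next layer: Molde, Narvik.
Then next layer: Kristiansand, Tromsø, Trondheim.
Every vertex is now reached.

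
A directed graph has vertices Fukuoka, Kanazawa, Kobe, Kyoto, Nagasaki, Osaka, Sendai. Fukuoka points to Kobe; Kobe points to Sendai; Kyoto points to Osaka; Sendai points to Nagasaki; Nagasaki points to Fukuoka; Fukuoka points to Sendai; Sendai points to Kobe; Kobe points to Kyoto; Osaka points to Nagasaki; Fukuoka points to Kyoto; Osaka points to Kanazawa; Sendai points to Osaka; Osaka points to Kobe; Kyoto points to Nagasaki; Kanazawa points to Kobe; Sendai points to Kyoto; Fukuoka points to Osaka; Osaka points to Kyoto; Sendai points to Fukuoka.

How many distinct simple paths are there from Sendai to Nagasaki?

Sendai→Fukuoka→Kobe→Kyoto→Nagasaki
Sendai→Fukuoka→Kobe→Kyoto→Osaka→Nagasaki
Sendai→Fukuoka→Kyoto→Nagasaki
Sendai→Fukuoka→Kyoto→Osaka→Nagasaki
Sendai→Fukuoka→Osaka→Kanazawa→Kobe→Kyoto→Nagasaki
Sendai→Fukuoka→Osaka→Kobe→Kyoto→Nagasaki
Sendai→Fukuoka→Osaka→Kyoto→Nagasaki
Sendai→Fukuoka→Osaka→Nagasaki
... and 9 more.

17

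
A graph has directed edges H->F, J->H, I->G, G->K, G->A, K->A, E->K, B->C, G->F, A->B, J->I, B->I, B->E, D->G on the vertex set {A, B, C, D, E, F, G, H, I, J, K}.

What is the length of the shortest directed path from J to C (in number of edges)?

Distance 0: J.
Distance 1: H, I.
Distance 2: F, G.
Distance 3: A, K.
Distance 4: B.
Distance 5: C, E — contains C.

5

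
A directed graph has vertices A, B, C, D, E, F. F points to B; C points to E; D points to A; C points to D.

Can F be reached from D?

Explore from D.
Distance 1: reach A.
The search from D is exhausted; no directed path reaches F.

No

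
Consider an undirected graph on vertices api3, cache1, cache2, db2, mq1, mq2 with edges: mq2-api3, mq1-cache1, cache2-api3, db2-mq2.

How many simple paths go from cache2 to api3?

1

cache2–api3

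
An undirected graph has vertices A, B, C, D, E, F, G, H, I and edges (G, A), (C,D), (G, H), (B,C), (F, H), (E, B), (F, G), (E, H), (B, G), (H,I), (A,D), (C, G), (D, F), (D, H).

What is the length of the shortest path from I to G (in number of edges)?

Distance 0: I.
Distance 1: H.
Distance 2: D, E, F, G — contains G.

2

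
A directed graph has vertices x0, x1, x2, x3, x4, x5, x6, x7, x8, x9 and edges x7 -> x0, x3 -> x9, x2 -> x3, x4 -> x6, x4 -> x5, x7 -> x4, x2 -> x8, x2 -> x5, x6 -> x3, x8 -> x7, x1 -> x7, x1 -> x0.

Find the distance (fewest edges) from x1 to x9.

5

Distance 0: x1.
Distance 1: x0, x7.
Distance 2: x4.
Distance 3: x5, x6.
Distance 4: x3.
Distance 5: x9 — contains x9.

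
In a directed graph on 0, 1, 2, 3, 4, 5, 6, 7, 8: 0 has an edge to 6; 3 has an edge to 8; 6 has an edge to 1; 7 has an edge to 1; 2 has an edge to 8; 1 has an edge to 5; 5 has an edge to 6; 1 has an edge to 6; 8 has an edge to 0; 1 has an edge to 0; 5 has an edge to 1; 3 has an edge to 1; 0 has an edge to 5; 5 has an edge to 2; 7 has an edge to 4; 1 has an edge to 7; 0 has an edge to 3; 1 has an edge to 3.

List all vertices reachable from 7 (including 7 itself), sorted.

Start at 7.
Its neighbours: 1, 4.
Then their neighbours: 0, 3, 5, 6.
Then next layer: 2, 8.
Every vertex is now reached.

0, 1, 2, 3, 4, 5, 6, 7, 8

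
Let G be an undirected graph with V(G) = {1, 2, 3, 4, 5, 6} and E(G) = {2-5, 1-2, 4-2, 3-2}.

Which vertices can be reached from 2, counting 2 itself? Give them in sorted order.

1, 2, 3, 4, 5

Start at 2.
Its neighbours: 1, 3, 4, 5.
Nothing further is reachable.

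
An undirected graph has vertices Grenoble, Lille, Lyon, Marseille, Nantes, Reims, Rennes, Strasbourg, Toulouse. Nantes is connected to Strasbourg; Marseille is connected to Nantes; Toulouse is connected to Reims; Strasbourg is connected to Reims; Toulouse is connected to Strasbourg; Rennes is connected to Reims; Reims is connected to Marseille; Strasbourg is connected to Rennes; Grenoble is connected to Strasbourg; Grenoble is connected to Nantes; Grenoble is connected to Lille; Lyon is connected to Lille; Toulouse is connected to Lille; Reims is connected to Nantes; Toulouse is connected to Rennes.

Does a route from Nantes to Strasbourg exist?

Explore from Nantes.
Distance 1: reach Grenoble, Marseille, Reims, Strasbourg.
Found Strasbourg.

Yes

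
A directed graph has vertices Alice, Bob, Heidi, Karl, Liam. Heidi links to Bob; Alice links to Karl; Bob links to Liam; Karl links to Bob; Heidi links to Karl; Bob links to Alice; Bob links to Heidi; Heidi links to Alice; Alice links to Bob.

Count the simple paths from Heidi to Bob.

4

Heidi→Alice→Bob
Heidi→Alice→Karl→Bob
Heidi→Bob
Heidi→Karl→Bob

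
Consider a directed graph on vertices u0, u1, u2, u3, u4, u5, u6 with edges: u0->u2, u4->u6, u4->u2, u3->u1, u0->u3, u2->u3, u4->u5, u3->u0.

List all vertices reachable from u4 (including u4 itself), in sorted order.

Start at u4.
Its neighbours: u2, u5, u6.
Then their neighbours: u3.
Then next layer: u0, u1.
Every vertex is now reached.

u0, u1, u2, u3, u4, u5, u6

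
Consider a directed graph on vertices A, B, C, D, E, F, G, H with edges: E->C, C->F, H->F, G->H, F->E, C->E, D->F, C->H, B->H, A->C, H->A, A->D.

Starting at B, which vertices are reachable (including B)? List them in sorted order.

A, B, C, D, E, F, H

Start at B.
Its neighbours: H.
Then their neighbours: A, F.
Then next layer: C, D, E.
Nothing further is reachable.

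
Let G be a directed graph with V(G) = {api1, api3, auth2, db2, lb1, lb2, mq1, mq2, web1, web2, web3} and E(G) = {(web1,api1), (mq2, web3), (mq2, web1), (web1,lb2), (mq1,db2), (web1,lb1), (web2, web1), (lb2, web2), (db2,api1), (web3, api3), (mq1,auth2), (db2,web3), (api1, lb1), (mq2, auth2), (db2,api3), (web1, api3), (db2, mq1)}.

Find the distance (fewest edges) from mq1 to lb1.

3

Distance 0: mq1.
Distance 1: auth2, db2.
Distance 2: api1, api3, web3.
Distance 3: lb1 — contains lb1.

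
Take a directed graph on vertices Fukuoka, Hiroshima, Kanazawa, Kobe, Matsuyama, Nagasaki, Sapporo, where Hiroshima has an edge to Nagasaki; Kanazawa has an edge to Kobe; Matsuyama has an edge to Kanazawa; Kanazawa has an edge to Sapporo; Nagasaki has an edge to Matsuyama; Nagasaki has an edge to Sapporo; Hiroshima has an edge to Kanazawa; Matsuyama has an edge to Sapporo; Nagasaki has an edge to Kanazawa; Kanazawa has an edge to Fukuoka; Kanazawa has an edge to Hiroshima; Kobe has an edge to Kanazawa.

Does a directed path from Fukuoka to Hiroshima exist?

Fukuoka has no outgoing edges, so nothing is reachable from it.

No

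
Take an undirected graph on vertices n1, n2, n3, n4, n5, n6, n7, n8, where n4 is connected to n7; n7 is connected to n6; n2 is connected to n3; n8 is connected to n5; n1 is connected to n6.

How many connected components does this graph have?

From n1: component {n1, n4, n6, n7}.
From n2: component {n2, n3}.
From n5: component {n5, n8}.
That's 3 components.

3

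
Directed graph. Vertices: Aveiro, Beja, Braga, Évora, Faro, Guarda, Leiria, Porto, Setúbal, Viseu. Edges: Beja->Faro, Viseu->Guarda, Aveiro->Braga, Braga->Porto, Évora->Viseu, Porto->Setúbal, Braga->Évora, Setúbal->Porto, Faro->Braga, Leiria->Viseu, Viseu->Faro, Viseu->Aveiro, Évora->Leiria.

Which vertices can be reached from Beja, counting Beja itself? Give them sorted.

Start at Beja.
Its neighbours: Faro.
Then their neighbours: Braga.
Then next layer: Évora, Porto.
Then next layer: Leiria, Setúbal, Viseu.
Then next layer: Aveiro, Guarda.
Every vertex is now reached.

Aveiro, Beja, Braga, Évora, Faro, Guarda, Leiria, Porto, Setúbal, Viseu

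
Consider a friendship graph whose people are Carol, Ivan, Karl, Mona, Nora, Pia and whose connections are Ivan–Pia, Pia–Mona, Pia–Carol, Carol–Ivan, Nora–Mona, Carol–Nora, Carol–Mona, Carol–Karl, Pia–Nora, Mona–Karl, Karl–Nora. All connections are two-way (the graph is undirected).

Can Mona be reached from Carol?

Explore from Carol.
Distance 1: reach Ivan, Karl, Mona, Nora, Pia.
Found Mona.

Yes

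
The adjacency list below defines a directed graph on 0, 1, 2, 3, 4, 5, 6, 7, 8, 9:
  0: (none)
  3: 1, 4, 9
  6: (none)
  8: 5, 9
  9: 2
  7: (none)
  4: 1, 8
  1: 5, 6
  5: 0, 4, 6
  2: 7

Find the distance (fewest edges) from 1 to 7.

Distance 0: 1.
Distance 1: 5, 6.
Distance 2: 0, 4.
Distance 3: 8.
Distance 4: 9.
Distance 5: 2.
Distance 6: 7 — contains 7.

6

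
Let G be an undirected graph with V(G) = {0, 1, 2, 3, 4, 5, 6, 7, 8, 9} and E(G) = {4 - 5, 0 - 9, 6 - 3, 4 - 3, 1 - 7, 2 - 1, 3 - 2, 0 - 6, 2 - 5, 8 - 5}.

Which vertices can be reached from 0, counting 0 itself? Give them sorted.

0, 1, 2, 3, 4, 5, 6, 7, 8, 9

Start at 0.
Its neighbours: 6, 9.
Then their neighbours: 3.
Then next layer: 2, 4.
Then next layer: 1, 5.
Then next layer: 7, 8.
Every vertex is now reached.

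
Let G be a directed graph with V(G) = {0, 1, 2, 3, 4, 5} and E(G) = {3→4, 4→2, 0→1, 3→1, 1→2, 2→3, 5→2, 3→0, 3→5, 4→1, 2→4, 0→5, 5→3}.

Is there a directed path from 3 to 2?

Yes

Explore from 3.
Distance 1: reach 0, 1, 4, 5.
Distance 2: reach 2.
Found 2.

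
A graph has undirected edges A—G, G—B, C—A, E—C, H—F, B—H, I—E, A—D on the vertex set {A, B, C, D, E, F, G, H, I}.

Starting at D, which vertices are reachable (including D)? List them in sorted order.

A, B, C, D, E, F, G, H, I

Start at D.
Its neighbours: A.
Then their neighbours: C, G.
Then next layer: B, E.
Then next layer: H, I.
Then next layer: F.
Every vertex is now reached.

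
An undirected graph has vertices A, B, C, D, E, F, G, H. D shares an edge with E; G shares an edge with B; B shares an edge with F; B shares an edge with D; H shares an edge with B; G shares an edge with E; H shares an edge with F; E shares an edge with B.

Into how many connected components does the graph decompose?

From A: component {A}.
From B: component {B, D, E, F, G, H}.
From C: component {C}.
That's 3 components.

3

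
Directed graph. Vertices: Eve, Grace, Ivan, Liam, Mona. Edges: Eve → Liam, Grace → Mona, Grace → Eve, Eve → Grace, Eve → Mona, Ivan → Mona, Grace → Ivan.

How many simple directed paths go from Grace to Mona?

3

Grace→Eve→Mona
Grace→Ivan→Mona
Grace→Mona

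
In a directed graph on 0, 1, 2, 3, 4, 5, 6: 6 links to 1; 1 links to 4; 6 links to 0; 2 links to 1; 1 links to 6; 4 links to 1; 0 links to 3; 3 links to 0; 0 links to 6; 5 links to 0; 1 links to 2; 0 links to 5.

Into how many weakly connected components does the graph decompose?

1

From 0: component {0, 1, 2, 3, 4, 5, 6}.
That's 1 component.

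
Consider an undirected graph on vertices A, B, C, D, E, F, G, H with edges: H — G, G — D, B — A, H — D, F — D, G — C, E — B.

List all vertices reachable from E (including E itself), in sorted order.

A, B, E

Start at E.
Its neighbours: B.
Then their neighbours: A.
Nothing further is reachable.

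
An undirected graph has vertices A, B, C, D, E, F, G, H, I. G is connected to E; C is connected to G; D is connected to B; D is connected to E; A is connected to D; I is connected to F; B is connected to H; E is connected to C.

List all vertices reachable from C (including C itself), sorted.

A, B, C, D, E, G, H

Start at C.
Its neighbours: E, G.
Then their neighbours: D.
Then next layer: A, B.
Then next layer: H.
Nothing further is reachable.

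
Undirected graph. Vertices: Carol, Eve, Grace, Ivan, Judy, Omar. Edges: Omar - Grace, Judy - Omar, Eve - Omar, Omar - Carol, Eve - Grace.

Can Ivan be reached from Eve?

No

Explore from Eve.
Distance 1: reach Grace, Omar.
Distance 2: reach Carol, Judy.
The search is exhausted without reaching Ivan; it lies in a different component.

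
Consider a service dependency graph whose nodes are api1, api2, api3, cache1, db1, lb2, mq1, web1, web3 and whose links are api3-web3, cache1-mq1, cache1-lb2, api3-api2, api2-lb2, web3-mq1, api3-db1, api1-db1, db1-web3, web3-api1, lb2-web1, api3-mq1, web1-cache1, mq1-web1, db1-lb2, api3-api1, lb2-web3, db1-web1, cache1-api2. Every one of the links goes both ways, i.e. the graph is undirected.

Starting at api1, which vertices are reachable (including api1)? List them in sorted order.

api1, api2, api3, cache1, db1, lb2, mq1, web1, web3

Start at api1.
Its neighbours: api3, db1, web3.
Then their neighbours: api2, lb2, mq1, web1.
Then next layer: cache1.
Every vertex is now reached.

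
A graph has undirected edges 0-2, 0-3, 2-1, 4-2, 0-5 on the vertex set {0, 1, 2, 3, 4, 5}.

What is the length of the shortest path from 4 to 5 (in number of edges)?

Distance 0: 4.
Distance 1: 2.
Distance 2: 0, 1.
Distance 3: 3, 5 — contains 5.

3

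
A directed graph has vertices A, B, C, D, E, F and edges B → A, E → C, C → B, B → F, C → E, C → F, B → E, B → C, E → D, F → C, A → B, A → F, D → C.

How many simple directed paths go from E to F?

6

E→C→B→A→F
E→C→B→F
E→C→F
E→D→C→B→A→F
E→D→C→B→F
E→D→C→F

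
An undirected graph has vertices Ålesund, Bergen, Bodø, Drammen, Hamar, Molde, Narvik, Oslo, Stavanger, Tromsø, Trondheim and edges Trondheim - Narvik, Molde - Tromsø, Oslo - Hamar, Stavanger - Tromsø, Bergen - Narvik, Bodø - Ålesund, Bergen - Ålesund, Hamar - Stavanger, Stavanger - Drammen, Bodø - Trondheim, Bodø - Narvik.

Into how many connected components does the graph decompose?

2

From Ålesund: component {Ålesund, Bergen, Bodø, Narvik, Trondheim}.
From Drammen: component {Drammen, Hamar, Molde, Oslo, Stavanger, Tromsø}.
That's 2 components.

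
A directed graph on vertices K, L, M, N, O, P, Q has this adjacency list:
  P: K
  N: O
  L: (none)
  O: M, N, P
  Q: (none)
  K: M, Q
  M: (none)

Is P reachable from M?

No

M has no outgoing edges, so nothing is reachable from it.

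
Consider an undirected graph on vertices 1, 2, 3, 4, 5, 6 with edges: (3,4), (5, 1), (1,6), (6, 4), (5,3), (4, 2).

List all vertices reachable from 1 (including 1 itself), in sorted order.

Start at 1.
Its neighbours: 5, 6.
Then their neighbours: 3, 4.
Then next layer: 2.
Every vertex is now reached.

1, 2, 3, 4, 5, 6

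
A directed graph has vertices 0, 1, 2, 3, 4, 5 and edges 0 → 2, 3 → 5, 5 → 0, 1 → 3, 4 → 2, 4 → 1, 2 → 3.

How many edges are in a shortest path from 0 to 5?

Distance 0: 0.
Distance 1: 2.
Distance 2: 3.
Distance 3: 5 — contains 5.

3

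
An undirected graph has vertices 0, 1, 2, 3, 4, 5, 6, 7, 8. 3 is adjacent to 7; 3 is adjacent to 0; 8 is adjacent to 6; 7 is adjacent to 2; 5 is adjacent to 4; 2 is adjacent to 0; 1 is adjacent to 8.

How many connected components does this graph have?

3

From 0: component {0, 2, 3, 7}.
From 1: component {1, 6, 8}.
From 4: component {4, 5}.
That's 3 components.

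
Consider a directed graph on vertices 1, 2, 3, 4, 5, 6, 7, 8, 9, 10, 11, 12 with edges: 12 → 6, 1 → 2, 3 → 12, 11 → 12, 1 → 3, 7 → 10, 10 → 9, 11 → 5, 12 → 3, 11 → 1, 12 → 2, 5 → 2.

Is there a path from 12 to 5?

No

Explore from 12.
Distance 1: reach 2, 3, 6.
The search from 12 is exhausted; no directed path reaches 5.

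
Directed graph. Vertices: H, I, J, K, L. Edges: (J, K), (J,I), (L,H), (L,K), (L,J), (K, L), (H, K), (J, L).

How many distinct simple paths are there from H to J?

H→K→L→J

1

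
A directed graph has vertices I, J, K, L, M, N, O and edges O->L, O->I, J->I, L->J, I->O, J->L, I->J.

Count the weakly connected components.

From I: component {I, J, L, O}.
From K: component {K}.
From M: component {M}.
From N: component {N}.
That's 4 components.

4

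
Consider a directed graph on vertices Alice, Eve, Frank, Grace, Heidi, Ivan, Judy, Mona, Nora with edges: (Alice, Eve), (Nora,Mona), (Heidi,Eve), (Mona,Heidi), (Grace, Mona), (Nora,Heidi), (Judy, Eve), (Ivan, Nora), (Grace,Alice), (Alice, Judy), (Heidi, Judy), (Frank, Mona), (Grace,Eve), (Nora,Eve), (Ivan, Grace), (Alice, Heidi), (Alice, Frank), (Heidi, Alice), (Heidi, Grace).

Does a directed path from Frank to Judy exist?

Explore from Frank.
Distance 1: reach Mona.
Distance 2: reach Heidi.
Distance 3: reach Alice, Eve, Grace, Judy.
Found Judy.

Yes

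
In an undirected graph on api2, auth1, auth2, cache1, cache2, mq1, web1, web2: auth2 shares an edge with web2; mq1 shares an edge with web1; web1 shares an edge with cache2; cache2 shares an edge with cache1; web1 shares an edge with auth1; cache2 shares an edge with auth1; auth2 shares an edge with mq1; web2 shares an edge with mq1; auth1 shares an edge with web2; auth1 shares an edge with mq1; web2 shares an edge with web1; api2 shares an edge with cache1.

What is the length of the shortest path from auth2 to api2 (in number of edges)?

Distance 0: auth2.
Distance 1: mq1, web2.
Distance 2: auth1, web1.
Distance 3: cache2.
Distance 4: cache1.
Distance 5: api2 — contains api2.

5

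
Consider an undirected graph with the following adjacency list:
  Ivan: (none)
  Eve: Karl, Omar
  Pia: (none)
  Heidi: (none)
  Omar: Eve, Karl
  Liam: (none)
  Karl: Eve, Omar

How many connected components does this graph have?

5

From Eve: component {Eve, Karl, Omar}.
From Heidi: component {Heidi}.
From Ivan: component {Ivan}.
From Liam: component {Liam}.
From Pia: component {Pia}.
That's 5 components.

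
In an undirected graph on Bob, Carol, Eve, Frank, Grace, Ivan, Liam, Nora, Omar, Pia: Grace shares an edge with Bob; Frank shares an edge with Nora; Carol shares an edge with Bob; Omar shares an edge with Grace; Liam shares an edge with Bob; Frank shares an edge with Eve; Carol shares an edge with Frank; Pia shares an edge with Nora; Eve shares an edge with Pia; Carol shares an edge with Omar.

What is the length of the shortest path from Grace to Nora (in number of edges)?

4

Distance 0: Grace.
Distance 1: Bob, Omar.
Distance 2: Carol, Liam.
Distance 3: Frank.
Distance 4: Eve, Nora — contains Nora.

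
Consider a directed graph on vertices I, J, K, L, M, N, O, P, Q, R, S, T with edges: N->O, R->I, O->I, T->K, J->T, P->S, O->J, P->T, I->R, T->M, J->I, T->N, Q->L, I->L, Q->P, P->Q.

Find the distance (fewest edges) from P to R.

5

Distance 0: P.
Distance 1: Q, S, T.
Distance 2: K, L, M, N.
Distance 3: O.
Distance 4: I, J.
Distance 5: R — contains R.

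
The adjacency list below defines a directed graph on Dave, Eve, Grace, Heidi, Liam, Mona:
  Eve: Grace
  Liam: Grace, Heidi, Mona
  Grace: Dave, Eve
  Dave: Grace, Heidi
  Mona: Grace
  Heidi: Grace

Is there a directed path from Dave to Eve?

Explore from Dave.
Distance 1: reach Grace, Heidi.
Distance 2: reach Eve.
Found Eve.

Yes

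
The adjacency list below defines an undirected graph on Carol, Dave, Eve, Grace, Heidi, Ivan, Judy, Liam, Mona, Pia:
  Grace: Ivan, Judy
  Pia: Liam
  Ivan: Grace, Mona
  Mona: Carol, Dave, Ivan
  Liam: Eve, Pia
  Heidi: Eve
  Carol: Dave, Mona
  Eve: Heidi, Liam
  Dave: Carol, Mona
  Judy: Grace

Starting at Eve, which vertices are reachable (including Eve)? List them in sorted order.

Start at Eve.
Its neighbours: Heidi, Liam.
Then their neighbours: Pia.
Nothing further is reachable.

Eve, Heidi, Liam, Pia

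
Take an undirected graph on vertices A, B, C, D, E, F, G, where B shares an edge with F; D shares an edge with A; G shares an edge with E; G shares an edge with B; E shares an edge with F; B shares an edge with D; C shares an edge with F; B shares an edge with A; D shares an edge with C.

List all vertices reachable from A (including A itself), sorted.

Start at A.
Its neighbours: B, D.
Then their neighbours: C, F, G.
Then next layer: E.
Every vertex is now reached.

A, B, C, D, E, F, G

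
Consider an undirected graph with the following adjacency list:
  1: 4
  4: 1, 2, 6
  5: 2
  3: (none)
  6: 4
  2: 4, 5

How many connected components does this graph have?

2

From 1: component {1, 2, 4, 5, 6}.
From 3: component {3}.
That's 2 components.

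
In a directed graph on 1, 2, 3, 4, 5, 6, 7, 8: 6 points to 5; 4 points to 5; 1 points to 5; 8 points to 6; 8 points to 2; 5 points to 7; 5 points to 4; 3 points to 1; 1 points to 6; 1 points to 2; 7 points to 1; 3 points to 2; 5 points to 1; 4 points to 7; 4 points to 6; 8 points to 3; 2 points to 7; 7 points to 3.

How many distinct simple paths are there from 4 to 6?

6

4→5→1→6
4→5→7→1→6
4→5→7→3→1→6
4→6
4→7→1→6
4→7→3→1→6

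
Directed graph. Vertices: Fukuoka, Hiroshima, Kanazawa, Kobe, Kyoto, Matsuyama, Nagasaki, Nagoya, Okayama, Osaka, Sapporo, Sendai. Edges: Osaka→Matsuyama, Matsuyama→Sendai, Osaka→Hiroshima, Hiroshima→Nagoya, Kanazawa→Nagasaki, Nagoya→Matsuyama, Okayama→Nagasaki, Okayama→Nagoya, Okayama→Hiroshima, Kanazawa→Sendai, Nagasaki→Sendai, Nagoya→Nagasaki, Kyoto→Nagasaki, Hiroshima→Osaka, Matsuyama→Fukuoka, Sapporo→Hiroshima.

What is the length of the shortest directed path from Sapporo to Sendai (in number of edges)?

Distance 0: Sapporo.
Distance 1: Hiroshima.
Distance 2: Nagoya, Osaka.
Distance 3: Matsuyama, Nagasaki.
Distance 4: Fukuoka, Sendai — contains Sendai.

4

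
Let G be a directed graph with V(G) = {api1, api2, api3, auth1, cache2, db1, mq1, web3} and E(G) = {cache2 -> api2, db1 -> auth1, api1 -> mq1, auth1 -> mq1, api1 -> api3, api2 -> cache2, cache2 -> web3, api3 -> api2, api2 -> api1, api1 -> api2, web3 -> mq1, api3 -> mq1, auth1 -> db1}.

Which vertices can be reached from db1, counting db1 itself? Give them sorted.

auth1, db1, mq1

Start at db1.
Its neighbours: auth1.
Then their neighbours: mq1.
Nothing further is reachable.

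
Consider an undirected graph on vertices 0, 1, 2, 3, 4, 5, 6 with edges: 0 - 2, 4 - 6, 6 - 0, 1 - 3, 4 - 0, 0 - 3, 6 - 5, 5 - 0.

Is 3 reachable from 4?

Yes

Explore from 4.
Distance 1: reach 0, 6.
Distance 2: reach 2, 3, 5.
Found 3.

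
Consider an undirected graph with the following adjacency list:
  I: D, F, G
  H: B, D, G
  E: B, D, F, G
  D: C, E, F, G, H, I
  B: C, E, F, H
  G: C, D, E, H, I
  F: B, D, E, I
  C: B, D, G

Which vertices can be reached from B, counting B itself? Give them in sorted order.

B, C, D, E, F, G, H, I

Start at B.
Its neighbours: C, E, F, H.
Then their neighbours: D, G, I.
Every vertex is now reached.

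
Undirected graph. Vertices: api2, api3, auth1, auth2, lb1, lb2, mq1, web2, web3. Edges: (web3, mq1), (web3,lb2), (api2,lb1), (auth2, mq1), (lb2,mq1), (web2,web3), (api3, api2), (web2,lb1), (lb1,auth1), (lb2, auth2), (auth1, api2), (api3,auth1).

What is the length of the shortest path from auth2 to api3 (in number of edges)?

Distance 0: auth2.
Distance 1: lb2, mq1.
Distance 2: web3.
Distance 3: web2.
Distance 4: lb1.
Distance 5: api2, auth1.
Distance 6: api3 — contains api3.

6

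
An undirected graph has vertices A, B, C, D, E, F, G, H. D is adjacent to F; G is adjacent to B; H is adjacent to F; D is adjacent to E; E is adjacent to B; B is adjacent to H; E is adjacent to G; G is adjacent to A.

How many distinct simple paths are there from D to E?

D–E
D–F–H–B–E
D–F–H–B–G–E

3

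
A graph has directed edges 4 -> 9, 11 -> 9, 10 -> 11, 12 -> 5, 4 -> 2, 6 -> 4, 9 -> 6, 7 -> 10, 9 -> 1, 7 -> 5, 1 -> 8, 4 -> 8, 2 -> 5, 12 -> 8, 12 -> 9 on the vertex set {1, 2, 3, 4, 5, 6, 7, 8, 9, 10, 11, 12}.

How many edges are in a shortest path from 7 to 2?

6

Distance 0: 7.
Distance 1: 5, 10.
Distance 2: 11.
Distance 3: 9.
Distance 4: 1, 6.
Distance 5: 4, 8.
Distance 6: 2 — contains 2.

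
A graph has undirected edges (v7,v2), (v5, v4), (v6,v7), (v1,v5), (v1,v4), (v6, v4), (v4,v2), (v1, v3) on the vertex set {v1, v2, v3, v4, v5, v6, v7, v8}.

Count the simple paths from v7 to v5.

4

v7–v2–v4–v1–v5
v7–v2–v4–v5
v7–v6–v4–v1–v5
v7–v6–v4–v5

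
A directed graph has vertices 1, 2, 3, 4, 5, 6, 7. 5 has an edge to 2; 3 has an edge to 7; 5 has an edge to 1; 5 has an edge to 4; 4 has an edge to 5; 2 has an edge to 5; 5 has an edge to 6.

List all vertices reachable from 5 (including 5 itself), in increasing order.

1, 2, 4, 5, 6

Start at 5.
Its neighbours: 1, 2, 4, 6.
Nothing further is reachable.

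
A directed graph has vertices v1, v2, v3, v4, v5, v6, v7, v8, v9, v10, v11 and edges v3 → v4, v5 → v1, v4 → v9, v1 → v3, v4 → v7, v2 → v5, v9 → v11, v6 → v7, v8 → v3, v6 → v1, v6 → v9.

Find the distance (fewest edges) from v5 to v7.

Distance 0: v5.
Distance 1: v1.
Distance 2: v3.
Distance 3: v4.
Distance 4: v7, v9 — contains v7.

4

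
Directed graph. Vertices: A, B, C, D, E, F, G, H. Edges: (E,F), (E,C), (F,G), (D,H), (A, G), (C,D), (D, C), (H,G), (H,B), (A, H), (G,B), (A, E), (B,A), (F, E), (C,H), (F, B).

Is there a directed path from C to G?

Yes

Explore from C.
Distance 1: reach D, H.
Distance 2: reach B, G.
Found G.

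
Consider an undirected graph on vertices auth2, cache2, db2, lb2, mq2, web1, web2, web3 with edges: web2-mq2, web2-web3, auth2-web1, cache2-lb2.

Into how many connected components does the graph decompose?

4

From auth2: component {auth2, web1}.
From cache2: component {cache2, lb2}.
From db2: component {db2}.
From mq2: component {mq2, web2, web3}.
That's 4 components.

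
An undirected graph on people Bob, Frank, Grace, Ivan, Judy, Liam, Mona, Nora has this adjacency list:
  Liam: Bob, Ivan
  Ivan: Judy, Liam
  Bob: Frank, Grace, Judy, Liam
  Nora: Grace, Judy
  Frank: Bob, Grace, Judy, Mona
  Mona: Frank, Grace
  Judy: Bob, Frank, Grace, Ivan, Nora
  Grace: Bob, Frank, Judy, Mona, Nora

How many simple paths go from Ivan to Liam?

11

Ivan–Judy–Bob–Liam
Ivan–Judy–Frank–Bob–Liam
Ivan–Judy–Frank–Grace–Bob–Liam
Ivan–Judy–Frank–Mona–Grace–Bob–Liam
Ivan–Judy–Grace–Bob–Liam
Ivan–Judy–Grace–Frank–Bob–Liam
Ivan–Judy–Grace–Mona–Frank–Bob–Liam
Ivan–Judy–Nora–Grace–Bob–Liam
Ivan–Judy–Nora–Grace–Frank–Bob–Liam
Ivan–Judy–Nora–Grace–Mona–Frank–Bob–Liam
Ivan–Liam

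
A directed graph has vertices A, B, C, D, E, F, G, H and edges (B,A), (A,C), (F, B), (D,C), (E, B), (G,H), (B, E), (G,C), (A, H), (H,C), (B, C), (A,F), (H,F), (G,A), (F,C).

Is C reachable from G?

Yes

Explore from G.
Distance 1: reach A, C, H.
Found C.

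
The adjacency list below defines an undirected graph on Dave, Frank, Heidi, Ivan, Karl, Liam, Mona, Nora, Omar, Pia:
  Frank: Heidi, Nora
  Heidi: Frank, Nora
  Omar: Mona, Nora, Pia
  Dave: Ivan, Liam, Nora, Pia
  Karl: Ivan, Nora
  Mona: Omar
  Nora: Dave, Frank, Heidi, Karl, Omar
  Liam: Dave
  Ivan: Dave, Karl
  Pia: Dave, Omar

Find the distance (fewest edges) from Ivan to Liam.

2

Distance 0: Ivan.
Distance 1: Dave, Karl.
Distance 2: Liam, Nora, Pia — contains Liam.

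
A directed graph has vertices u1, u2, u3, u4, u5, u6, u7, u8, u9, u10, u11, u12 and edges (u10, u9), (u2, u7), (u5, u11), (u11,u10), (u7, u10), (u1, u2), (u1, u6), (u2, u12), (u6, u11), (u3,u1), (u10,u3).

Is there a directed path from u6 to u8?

No

Explore from u6.
Distance 1: reach u11.
Distance 2: reach u10.
Distance 3: reach u3, u9.
Distance 4: reach u1.
Distance 5: reach u2.
Distance 6: reach u7, u12.
The search from u6 is exhausted; no directed path reaches u8.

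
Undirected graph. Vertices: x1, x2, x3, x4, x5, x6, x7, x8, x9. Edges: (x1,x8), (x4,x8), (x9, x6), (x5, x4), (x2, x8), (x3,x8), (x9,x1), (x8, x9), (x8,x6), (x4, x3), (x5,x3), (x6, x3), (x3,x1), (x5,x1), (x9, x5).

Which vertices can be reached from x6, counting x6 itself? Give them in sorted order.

Start at x6.
Its neighbours: x3, x8, x9.
Then their neighbours: x1, x2, x4, x5.
Nothing further is reachable.

x1, x2, x3, x4, x5, x6, x8, x9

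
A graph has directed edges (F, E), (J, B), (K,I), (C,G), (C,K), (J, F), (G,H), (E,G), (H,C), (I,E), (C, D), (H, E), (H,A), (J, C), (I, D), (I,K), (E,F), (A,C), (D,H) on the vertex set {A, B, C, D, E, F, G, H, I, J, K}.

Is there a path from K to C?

Yes

Explore from K.
Distance 1: reach I.
Distance 2: reach D, E.
Distance 3: reach F, G, H.
Distance 4: reach A, C.
Found C.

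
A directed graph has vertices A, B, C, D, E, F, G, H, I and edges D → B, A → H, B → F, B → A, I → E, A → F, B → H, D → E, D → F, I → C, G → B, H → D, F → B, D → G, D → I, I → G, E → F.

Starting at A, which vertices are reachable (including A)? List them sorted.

Start at A.
Its neighbours: F, H.
Then their neighbours: B, D.
Then next layer: E, G, I.
Then next layer: C.
Every vertex is now reached.

A, B, C, D, E, F, G, H, I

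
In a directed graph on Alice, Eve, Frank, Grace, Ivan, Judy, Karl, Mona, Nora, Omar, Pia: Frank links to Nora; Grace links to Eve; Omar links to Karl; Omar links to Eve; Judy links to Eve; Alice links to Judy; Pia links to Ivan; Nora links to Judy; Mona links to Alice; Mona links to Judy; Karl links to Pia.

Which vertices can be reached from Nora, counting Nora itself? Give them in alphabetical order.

Start at Nora.
Its neighbours: Judy.
Then their neighbours: Eve.
Nothing further is reachable.

Eve, Judy, Nora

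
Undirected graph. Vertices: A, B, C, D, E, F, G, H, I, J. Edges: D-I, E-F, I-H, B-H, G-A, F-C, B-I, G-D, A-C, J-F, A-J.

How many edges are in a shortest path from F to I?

Distance 0: F.
Distance 1: C, E, J.
Distance 2: A.
Distance 3: G.
Distance 4: D.
Distance 5: I — contains I.

5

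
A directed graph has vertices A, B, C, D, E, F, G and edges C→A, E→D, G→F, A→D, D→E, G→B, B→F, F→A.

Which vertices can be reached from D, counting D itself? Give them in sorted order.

D, E

Start at D.
Its neighbours: E.
Nothing further is reachable.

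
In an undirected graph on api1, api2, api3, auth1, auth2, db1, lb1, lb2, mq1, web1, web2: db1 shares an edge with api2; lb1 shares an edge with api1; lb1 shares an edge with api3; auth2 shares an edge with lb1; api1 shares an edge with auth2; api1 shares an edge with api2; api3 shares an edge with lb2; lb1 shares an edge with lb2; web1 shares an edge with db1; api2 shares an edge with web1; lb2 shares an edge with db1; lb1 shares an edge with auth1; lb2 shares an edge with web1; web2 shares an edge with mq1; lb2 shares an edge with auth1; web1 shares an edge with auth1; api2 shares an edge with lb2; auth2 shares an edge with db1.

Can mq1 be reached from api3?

Explore from api3.
Distance 1: reach lb1, lb2.
Distance 2: reach api1, api2, auth1, auth2, db1, web1.
The search is exhausted without reaching mq1; it lies in a different component.

No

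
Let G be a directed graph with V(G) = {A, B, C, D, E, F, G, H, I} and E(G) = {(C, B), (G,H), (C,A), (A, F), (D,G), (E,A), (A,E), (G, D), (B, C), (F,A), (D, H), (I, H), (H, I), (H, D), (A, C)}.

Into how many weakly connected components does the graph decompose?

2

From A: component {A, B, C, E, F}.
From D: component {D, G, H, I}.
That's 2 components.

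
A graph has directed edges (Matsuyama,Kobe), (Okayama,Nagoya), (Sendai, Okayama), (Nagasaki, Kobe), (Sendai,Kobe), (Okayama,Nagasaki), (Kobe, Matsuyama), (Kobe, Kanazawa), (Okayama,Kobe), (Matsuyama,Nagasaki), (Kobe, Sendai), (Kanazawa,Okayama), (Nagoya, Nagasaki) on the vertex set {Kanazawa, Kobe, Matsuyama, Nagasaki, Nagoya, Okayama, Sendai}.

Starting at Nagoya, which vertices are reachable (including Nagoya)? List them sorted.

Start at Nagoya.
Its neighbours: Nagasaki.
Then their neighbours: Kobe.
Then next layer: Kanazawa, Matsuyama, Sendai.
Then next layer: Okayama.
Every vertex is now reached.

Kanazawa, Kobe, Matsuyama, Nagasaki, Nagoya, Okayama, Sendai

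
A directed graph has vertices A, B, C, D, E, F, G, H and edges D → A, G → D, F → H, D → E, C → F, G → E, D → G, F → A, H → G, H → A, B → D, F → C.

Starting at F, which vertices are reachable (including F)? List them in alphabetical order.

A, C, D, E, F, G, H

Start at F.
Its neighbours: A, C, H.
Then their neighbours: G.
Then next layer: D, E.
Nothing further is reachable.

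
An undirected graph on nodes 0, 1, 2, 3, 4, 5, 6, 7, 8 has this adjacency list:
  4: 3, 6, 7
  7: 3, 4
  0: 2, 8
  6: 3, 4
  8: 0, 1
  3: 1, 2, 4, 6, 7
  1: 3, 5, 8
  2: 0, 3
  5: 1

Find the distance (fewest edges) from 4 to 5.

Distance 0: 4.
Distance 1: 3, 6, 7.
Distance 2: 1, 2.
Distance 3: 0, 5, 8 — contains 5.

3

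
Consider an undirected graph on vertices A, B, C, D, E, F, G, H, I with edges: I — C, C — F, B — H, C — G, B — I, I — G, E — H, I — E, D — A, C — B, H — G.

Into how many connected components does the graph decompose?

2

From A: component {A, D}.
From B: component {B, C, E, F, G, H, I}.
That's 2 components.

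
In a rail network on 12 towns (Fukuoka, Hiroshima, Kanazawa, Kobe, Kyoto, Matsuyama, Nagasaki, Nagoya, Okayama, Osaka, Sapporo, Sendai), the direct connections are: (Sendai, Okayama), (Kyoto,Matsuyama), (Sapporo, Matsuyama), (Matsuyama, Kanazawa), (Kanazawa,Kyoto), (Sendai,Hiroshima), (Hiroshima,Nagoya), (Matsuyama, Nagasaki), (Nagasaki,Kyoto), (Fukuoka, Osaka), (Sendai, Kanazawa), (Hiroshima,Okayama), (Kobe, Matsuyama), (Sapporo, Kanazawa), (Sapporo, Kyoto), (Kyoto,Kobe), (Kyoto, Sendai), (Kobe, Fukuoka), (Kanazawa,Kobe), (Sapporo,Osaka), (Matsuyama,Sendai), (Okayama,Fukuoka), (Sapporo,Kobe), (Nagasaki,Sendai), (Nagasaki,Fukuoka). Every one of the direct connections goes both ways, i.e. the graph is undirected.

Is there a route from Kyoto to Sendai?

Explore from Kyoto.
Distance 1: reach Kanazawa, Kobe, Matsuyama, Nagasaki, Sapporo, Sendai.
Found Sendai.

Yes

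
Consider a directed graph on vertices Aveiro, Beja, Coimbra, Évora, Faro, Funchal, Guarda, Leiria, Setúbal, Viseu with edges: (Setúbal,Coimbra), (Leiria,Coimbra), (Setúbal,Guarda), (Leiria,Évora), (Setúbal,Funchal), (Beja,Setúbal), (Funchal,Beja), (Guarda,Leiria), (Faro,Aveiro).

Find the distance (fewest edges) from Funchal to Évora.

5

Distance 0: Funchal.
Distance 1: Beja.
Distance 2: Setúbal.
Distance 3: Coimbra, Guarda.
Distance 4: Leiria.
Distance 5: Évora — contains Évora.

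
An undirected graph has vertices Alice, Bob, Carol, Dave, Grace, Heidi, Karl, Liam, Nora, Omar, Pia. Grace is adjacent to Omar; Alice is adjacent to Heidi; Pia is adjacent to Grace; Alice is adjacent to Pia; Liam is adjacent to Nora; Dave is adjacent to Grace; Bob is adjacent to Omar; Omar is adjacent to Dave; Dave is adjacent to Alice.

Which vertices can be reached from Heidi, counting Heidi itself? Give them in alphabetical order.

Alice, Bob, Dave, Grace, Heidi, Omar, Pia

Start at Heidi.
Its neighbours: Alice.
Then their neighbours: Dave, Pia.
Then next layer: Grace, Omar.
Then next layer: Bob.
Nothing further is reachable.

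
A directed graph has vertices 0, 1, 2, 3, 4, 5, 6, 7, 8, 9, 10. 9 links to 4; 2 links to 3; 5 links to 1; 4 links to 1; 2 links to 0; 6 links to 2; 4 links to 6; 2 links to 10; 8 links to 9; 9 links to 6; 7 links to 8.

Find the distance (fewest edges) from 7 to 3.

Distance 0: 7.
Distance 1: 8.
Distance 2: 9.
Distance 3: 4, 6.
Distance 4: 1, 2.
Distance 5: 0, 3, 10 — contains 3.

5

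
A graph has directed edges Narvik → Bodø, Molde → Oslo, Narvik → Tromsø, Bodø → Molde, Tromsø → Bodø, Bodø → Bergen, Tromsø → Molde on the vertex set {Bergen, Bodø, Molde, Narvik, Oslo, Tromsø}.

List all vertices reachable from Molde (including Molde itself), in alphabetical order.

Start at Molde.
Its neighbours: Oslo.
Nothing further is reachable.

Molde, Oslo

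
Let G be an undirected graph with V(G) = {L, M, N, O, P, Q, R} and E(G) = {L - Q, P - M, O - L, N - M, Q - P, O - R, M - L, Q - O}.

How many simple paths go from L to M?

L–M
L–O–Q–P–M
L–Q–P–M

3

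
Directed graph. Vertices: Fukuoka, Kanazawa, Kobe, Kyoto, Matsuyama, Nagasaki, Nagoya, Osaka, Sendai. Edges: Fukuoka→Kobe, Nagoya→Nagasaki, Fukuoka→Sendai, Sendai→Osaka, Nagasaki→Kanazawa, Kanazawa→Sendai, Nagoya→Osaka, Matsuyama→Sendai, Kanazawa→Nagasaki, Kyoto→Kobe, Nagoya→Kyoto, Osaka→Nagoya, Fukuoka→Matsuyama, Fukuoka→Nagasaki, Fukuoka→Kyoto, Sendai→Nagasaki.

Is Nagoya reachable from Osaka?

Explore from Osaka.
Distance 1: reach Nagoya.
Found Nagoya.

Yes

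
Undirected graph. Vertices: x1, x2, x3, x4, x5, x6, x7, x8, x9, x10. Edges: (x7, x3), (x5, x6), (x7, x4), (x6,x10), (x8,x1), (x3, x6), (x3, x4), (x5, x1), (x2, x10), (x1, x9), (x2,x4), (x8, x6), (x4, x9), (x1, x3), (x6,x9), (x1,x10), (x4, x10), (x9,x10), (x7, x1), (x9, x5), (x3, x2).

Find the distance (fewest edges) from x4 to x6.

Distance 0: x4.
Distance 1: x2, x3, x7, x9, x10.
Distance 2: x1, x5, x6 — contains x6.

2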